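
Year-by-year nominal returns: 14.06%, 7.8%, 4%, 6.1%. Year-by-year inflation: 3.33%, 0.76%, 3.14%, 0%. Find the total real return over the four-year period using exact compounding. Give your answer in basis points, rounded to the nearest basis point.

Compound the nominal returns: 1.1406 × 1.0780 × 1.0400 × 1.0610 = 1.356753.
Compound inflation: 1.0333 × 1.0076 × 1.0314 × 1.0000 = 1.073845.
Deflate: 1.356753 / 1.073845 = 1.263453.
Total real return = 1.263453 − 1 → 2635 basis points.

2635 basis points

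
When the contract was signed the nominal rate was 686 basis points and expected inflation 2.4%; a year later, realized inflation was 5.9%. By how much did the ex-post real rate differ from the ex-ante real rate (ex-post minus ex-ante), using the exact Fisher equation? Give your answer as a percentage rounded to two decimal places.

-3.45%

Ex-ante: (1 + 0.0686)/(1 + 0.0240) − 1 = 4.3555%
Ex-post: (1 + 0.0686)/(1 + 0.0590) − 1 = 0.9065%
Difference (ex-post − ex-ante) = -3.4490% → -3.45%.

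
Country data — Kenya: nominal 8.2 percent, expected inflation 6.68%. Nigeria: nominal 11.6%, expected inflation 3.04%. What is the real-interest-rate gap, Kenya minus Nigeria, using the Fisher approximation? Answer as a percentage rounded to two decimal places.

-7.04%

Kenya: 8.2% − 6.68% = 1.520%
Nigeria: 11.6% − 3.04% = 8.560%
Differential = -7.040% → -7.04%.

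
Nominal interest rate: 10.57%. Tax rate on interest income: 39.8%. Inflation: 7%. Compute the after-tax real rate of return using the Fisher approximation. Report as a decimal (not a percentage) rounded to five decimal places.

After-tax nominal return = 10.57% × (1 − 0.398) = 6.36314%.
r ≈ 6.36314% − 7% → -0.00637.

-0.00637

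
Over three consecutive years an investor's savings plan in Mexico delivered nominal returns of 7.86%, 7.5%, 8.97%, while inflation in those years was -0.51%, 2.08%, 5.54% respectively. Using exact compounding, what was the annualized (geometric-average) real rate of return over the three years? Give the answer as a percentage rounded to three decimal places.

Compound the nominal returns: 1.0786 × 1.0750 × 1.0897 = 1.26350170.
Compound inflation: 0.9949 × 1.0208 × 1.0554 = 1.07185782.
Deflate: 1.26350170 / 1.07185782 = 1.17879599.
Annualized real rate = 1.17879599^(1/3) − 1 = 5.6362% → 5.636%.

5.636%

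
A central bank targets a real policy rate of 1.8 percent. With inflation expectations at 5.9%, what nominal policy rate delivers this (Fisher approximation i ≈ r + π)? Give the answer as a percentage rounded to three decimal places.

7.700%

i ≈ r + π = 1.8% + 5.9% = 7.700%.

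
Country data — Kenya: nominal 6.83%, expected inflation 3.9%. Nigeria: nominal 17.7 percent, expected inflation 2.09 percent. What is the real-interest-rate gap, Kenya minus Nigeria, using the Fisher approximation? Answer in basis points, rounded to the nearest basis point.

Kenya: 6.83% − 3.9% = 2.930%
Nigeria: 17.7% − 2.09% = 15.610%
Differential = -12.680% → -1268 basis points.

-1268 basis points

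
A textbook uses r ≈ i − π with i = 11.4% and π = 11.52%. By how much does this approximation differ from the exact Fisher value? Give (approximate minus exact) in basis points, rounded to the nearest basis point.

Approximate: r ≈ 11.400% − 11.520% = -0.1200%
Exact: (1 + 0.1140)/(1 + 0.1152) − 1 = -0.1076%
Error = -0.1200% − (-0.1076%) = -0.0124% → -1 basis points.

-1 basis points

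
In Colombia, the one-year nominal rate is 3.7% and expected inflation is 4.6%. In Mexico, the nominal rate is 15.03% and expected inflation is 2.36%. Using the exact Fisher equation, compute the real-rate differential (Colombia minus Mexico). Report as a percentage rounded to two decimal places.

-13.24%

Colombia: (1 + 0.0370)/(1 + 0.0460) − 1 = -0.8604%
Mexico: (1 + 0.1503)/(1 + 0.0236) − 1 = 12.3779%
Differential = -0.8604% − 12.3779% = -13.2383% → -13.24%.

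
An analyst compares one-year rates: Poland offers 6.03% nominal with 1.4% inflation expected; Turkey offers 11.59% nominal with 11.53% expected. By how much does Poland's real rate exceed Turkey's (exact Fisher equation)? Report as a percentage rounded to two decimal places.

Poland: (1 + 0.0603)/(1 + 0.0140) − 1 = 4.5661%
Turkey: (1 + 0.1159)/(1 + 0.1153) − 1 = 0.0538%
Differential = 4.5661% − 0.0538% = 4.5123% → 4.51%.

4.51%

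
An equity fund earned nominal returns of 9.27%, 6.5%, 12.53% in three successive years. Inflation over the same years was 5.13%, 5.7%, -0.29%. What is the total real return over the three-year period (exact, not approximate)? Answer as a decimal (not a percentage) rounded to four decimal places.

0.1819

Compound the nominal returns: 1.0927 × 1.0650 × 1.1253 = 1.309540.
Compound inflation: 1.0513 × 1.0570 × 0.9971 = 1.108002.
Deflate: 1.309540 / 1.108002 = 1.181894.
Total real return = 1.181894 − 1 → 0.1819.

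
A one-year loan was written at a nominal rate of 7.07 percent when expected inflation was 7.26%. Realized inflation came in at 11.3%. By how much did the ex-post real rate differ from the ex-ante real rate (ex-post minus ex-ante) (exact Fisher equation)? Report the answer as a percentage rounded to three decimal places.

-3.623%

Ex-ante: (1 + 0.0707)/(1 + 0.0726) − 1 = -0.1771%
Ex-post: (1 + 0.0707)/(1 + 0.1130) − 1 = -3.8005%
Difference (ex-post − ex-ante) = -3.6234% → -3.623%.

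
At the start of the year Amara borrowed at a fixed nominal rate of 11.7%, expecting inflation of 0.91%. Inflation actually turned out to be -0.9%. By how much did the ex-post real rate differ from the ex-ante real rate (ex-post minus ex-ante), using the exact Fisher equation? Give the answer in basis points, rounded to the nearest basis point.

202 basis points

Ex-ante: (1 + 0.1170)/(1 + 0.0091) − 1 = 10.6927%
Ex-post: (1 + 0.1170)/(1 − 0.0090) − 1 = 12.7144%
Difference (ex-post − ex-ante) = 2.0217% → 202 basis points.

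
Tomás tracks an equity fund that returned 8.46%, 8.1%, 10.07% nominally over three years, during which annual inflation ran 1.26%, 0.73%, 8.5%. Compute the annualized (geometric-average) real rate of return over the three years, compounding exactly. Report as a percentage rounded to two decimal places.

Nominal growth factor = 1.0846 × 1.0810 × 1.1007 = 1.29051858
Price-level growth factor = 1.0126 × 1.0073 × 1.0850 = 1.10669130
Real growth factor = 1.29051858 / 1.10669130 = 1.16610529
Annualized real rate = 1.16610529^(1/3) − 1 = 5.2558% → 5.26%.

5.26%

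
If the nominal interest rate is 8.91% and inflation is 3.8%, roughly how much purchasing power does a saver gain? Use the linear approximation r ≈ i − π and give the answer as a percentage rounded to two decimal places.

r ≈ i − π = 8.91% − 3.8% = 5.11%.

5.11%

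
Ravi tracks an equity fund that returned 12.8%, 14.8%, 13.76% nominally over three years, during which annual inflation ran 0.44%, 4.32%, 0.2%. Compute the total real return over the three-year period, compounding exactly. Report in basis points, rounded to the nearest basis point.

Nominal growth factor = 1.1280 × 1.1480 × 1.1376 = 1.473128
Price-level growth factor = 1.0044 × 1.0432 × 1.0020 = 1.049886
Real growth factor = 1.473128 / 1.049886 = 1.403132
Total real return = 1.403132 − 1 → 4031 basis points.

4031 basis points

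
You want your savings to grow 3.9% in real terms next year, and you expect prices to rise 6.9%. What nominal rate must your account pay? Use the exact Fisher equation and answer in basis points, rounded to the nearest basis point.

1107 basis points

(1 + i) = (1 + r)(1 + π) = 1.03900 × 1.06900 = 1.110691
i = 1.110691 − 1, so the required nominal rate is 1107 basis points.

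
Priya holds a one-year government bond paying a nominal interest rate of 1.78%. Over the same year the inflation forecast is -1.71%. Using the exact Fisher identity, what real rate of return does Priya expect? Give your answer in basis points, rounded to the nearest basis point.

By the Fisher identity, 1 + r = (1 + i)/(1 + π).
1 + r = 1.01780 / 0.98290 = 1.035507
r = 1.035507 − 1 = 3.5507%, i.e. 355 basis points.

355 basis points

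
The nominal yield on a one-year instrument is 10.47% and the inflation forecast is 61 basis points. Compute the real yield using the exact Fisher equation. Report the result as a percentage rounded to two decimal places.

By the Fisher identity, 1 + r = (1 + i)/(1 + π).
1 + r = 1.10470 / 1.00610 = 1.098002
r = 1.098002 − 1 = 9.8002%, i.e. 9.80%.

9.80%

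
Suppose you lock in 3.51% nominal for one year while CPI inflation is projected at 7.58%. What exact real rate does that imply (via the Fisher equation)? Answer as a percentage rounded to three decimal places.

By the Fisher equation, 1 + r = (1 + i)/(1 + π).
1 + r = 1.03510 / 1.07580 = 0.962168
r = 0.962168 − 1 = -3.7832%, i.e. -3.783%.

-3.783%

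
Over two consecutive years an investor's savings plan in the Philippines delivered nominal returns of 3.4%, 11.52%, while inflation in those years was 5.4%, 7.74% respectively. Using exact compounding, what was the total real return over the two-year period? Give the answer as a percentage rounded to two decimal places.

Nominal growth factor = 1.0340 × 1.1152 = 1.153117
Price-level growth factor = 1.0540 × 1.0774 = 1.135580
Real growth factor = 1.153117 / 1.135580 = 1.015443
Total real return = 1.015443 − 1 → 1.54%.

1.54%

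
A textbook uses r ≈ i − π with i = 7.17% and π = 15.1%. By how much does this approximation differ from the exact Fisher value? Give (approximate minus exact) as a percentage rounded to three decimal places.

-1.040%

Approximate: r ≈ 7.170% − 15.100% = -7.9300%
Exact: (1 + 0.0717)/(1 + 0.1510) − 1 = -6.8897%
Error = -7.9300% − (-6.8897%) = -1.0403% → -1.040%.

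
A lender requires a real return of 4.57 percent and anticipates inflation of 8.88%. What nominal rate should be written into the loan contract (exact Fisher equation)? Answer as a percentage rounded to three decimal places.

13.856%

(1 + i) = (1 + r)(1 + π) = 1.04570 × 1.08880 = 1.13855816
i = 1.13855816 − 1, so the required nominal rate is 13.856%.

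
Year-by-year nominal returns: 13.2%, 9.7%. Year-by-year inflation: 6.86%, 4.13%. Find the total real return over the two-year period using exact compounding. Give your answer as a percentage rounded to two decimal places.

11.60%

Nominal growth factor = 1.1320 × 1.0970 = 1.241804
Price-level growth factor = 1.0686 × 1.0413 = 1.112733
Real growth factor = 1.241804 / 1.112733 = 1.115994
Total real return = 1.115994 − 1 → 11.60%.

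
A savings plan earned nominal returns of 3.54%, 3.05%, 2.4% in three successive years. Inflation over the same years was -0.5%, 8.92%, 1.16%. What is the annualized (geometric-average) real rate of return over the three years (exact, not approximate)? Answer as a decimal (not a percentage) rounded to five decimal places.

Nominal growth factor = 1.0354 × 1.0305 × 1.0240 = 1.09258721
Price-level growth factor = 0.9950 × 1.0892 × 1.0116 = 1.09632555
Real growth factor = 1.09258721 / 1.09632555 = 0.99659012
Annualized real rate = 0.99659012^(1/3) − 1 = -0.1138% → -0.00114.

-0.00114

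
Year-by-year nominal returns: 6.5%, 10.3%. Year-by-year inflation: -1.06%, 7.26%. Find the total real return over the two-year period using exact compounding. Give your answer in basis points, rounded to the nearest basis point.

1069 basis points

Nominal growth factor = 1.0650 × 1.1030 = 1.174695
Price-level growth factor = 0.9894 × 1.0726 = 1.061230
Real growth factor = 1.174695 / 1.061230 = 1.106918
Total real return = 1.106918 − 1 → 1069 basis points.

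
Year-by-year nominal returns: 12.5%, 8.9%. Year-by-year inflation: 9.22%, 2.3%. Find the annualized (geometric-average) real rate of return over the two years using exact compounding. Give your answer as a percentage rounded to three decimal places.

4.713%

Compound the nominal returns: 1.1250 × 1.0890 = 1.22512500.
Compound inflation: 1.0922 × 1.0230 = 1.11732060.
Deflate: 1.22512500 / 1.11732060 = 1.09648475.
Annualized real rate = 1.09648475^(1/2) − 1 = 4.7132% → 4.713%.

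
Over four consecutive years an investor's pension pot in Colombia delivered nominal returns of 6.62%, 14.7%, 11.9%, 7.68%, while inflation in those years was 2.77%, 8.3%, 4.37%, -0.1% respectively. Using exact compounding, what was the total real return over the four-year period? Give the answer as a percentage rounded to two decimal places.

Nominal growth factor = 1.0662 × 1.1470 × 1.1190 × 1.0768 = 1.473558
Price-level growth factor = 1.0277 × 1.0830 × 1.0437 × 0.9990 = 1.160476
Real growth factor = 1.473558 / 1.160476 = 1.269788
Total real return = 1.269788 − 1 → 26.98%.

26.98%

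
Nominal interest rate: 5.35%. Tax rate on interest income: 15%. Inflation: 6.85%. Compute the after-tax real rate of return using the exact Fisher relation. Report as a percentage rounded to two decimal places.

-2.15%

After-tax nominal return = 5.35% × (1 − 0.15) = 4.5475%.
1 + r = 1.045475 / 1.06850 = 0.978451
After-tax real rate = 0.978451 − 1 → -2.15%.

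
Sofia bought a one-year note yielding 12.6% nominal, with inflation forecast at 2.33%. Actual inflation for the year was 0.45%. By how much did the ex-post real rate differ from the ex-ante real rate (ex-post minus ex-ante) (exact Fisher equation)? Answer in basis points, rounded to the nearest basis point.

Ex-ante: (1 + 0.1260)/(1 + 0.0233) − 1 = 10.0362%
Ex-post: (1 + 0.1260)/(1 + 0.0045) − 1 = 12.0956%
Difference (ex-post − ex-ante) = 2.0594% → 206 basis points.

206 basis points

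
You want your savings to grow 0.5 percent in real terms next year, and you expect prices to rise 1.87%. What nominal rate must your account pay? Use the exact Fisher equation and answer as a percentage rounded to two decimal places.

(1 + i) = (1 + r)(1 + π) = 1.00500 × 1.01870 = 1.0237935
i = 1.0237935 − 1, so the required nominal rate is 2.38%.

2.38%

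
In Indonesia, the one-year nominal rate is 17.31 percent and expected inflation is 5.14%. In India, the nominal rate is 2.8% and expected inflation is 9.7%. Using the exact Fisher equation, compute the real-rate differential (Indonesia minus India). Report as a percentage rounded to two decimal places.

17.86%

Indonesia: (1 + 0.1731)/(1 + 0.0514) − 1 = 11.5750%
India: (1 + 0.0280)/(1 + 0.0970) − 1 = -6.2899%
Differential = 11.5750% − (-6.2899%) = 17.8649% → 17.86%.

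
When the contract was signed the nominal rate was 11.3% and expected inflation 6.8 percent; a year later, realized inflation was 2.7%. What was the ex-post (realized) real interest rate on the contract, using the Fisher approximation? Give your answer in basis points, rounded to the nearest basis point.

860 basis points

Ex-post: 11.3% − 2.7% = 8.600%
So the realized real rate is 860 basis points.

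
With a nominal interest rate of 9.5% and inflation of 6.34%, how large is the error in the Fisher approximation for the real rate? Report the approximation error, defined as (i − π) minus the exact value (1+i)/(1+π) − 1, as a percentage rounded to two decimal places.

0.19%

Approximate: r ≈ 9.500% − 6.340% = 3.1600%
Exact: (1 + 0.0950)/(1 + 0.0634) − 1 = 2.9716%
Error = 3.1600% − 2.9716% = 0.1884% → 0.19%.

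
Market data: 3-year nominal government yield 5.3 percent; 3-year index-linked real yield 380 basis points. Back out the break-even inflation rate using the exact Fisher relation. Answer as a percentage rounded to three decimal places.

(1 + π) = (1 + i)/(1 + r) = 1.05300 / 1.03800 = 1.014451
Break-even inflation = 1.014451 − 1 → 1.445%.

1.445%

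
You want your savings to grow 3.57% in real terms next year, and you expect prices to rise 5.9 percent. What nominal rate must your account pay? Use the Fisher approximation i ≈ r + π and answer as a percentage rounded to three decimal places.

i ≈ r + π = 3.57% + 5.9% = 9.470%.

9.470%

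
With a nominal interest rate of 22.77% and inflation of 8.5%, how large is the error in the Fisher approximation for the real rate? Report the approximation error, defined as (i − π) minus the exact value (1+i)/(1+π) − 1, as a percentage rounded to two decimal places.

1.12%

Approximate: r ≈ 22.770% − 8.500% = 14.2700%
Exact: (1 + 0.2277)/(1 + 0.0850) − 1 = 13.1521%
Error = 14.2700% − 13.1521% = 1.1179% → 1.12%.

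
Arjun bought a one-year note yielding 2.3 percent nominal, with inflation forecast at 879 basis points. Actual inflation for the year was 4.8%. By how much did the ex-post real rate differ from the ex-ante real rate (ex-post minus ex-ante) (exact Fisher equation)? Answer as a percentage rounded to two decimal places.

3.58%

Ex-ante: (1 + 0.0230)/(1 + 0.0879) − 1 = -5.9656%
Ex-post: (1 + 0.0230)/(1 + 0.0480) − 1 = -2.3855%
Difference (ex-post − ex-ante) = 3.5801% → 3.58%.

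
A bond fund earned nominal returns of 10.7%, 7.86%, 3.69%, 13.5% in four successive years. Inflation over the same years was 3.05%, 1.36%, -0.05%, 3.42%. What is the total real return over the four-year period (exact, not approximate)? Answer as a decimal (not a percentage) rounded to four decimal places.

Compound the nominal returns: 1.1070 × 1.0786 × 1.0369 × 1.1350 = 1.405209.
Compound inflation: 1.0305 × 1.0136 × 0.9995 × 1.0342 = 1.079697.
Deflate: 1.405209 / 1.079697 = 1.301484.
Total real return = 1.301484 − 1 → 0.3015.

0.3015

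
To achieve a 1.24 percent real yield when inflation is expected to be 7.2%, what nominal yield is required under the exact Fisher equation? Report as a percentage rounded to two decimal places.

8.53%

(1 + i) = (1 + r)(1 + π) = 1.01240 × 1.07200 = 1.0852928
i = 1.0852928 − 1, so the required nominal rate is 8.53%.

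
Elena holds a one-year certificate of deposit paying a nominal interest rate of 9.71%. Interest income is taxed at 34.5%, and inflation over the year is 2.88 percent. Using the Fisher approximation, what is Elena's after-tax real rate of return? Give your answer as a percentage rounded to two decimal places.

3.48%

After-tax nominal return = 9.71% × (1 − 0.345) = 6.36005%.
r ≈ 6.36005% − 2.88% → 3.48%.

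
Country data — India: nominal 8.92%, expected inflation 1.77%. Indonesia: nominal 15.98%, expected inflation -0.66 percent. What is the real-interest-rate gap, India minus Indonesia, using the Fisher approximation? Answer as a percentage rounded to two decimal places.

India: 8.92% − 1.77% = 7.150%
Indonesia: 15.98% − (-0.66%) = 16.640%
Differential = -9.490% → -9.49%.

-9.49%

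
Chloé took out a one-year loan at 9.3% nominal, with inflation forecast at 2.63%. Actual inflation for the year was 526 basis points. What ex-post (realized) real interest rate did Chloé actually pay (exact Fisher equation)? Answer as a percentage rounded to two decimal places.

Ex-post: (1 + 0.0930)/(1 + 0.0526) − 1 = 3.8381%
So the realized real rate is 3.84%.

3.84%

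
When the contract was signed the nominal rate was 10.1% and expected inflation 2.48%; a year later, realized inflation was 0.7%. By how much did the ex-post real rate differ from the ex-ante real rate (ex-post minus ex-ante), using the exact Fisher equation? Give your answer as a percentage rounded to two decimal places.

Ex-ante: (1 + 0.1010)/(1 + 0.0248) − 1 = 7.4356%
Ex-post: (1 + 0.1010)/(1 + 0.0070) − 1 = 9.3347%
Difference (ex-post − ex-ante) = 1.8991% → 1.90%.

1.90%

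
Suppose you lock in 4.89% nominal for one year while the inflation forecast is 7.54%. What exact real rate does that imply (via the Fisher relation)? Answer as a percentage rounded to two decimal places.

-2.46%

By the Fisher relation, 1 + r = (1 + i)/(1 + π).
1 + r = 1.04890 / 1.07540 = 0.975358
r = 0.975358 − 1 = -2.4642%, i.e. -2.46%.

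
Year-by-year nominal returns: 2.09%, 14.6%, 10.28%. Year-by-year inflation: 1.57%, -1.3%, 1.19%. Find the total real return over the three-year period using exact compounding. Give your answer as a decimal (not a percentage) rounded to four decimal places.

0.2719

Compound the nominal returns: 1.0209 × 1.1460 × 1.1028 = 1.290222.
Compound inflation: 1.0157 × 0.9870 × 1.0119 = 1.014426.
Deflate: 1.290222 / 1.014426 = 1.271875.
Total real return = 1.271875 − 1 → 0.2719.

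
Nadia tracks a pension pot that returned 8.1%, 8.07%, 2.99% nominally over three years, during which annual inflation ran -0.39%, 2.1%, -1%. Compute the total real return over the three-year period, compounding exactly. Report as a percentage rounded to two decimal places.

Nominal growth factor = 1.0810 × 1.0807 × 1.0299 = 1.203167
Price-level growth factor = 0.9961 × 1.0210 × 0.9900 = 1.006848
Real growth factor = 1.203167 / 1.006848 = 1.194984
Total real return = 1.194984 − 1 → 19.50%.

19.50%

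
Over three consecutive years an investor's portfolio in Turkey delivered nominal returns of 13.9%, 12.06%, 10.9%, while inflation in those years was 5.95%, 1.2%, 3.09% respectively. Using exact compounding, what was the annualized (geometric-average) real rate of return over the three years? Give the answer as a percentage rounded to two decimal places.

Nominal growth factor = 1.1390 × 1.1206 × 1.1090 = 1.41548701
Price-level growth factor = 1.0595 × 1.0120 × 1.0309 = 1.10534541
Real growth factor = 1.41548701 / 1.10534541 = 1.28058342
Annualized real rate = 1.28058342^(1/3) − 1 = 8.5932% → 8.59%.

8.59%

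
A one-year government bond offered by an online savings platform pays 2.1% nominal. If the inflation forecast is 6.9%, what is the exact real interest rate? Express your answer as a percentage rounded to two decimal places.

-4.49%

By the Fisher equation, 1 + r = (1 + i)/(1 + π).
1 + r = 1.02100 / 1.06900 = 0.955098
r = 0.955098 − 1 = -4.4902%, i.e. -4.49%.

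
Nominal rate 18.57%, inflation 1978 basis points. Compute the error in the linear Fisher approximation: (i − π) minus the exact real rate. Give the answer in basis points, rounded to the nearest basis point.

-20 basis points

Approximate: r ≈ 18.570% − 19.780% = -1.2100%
Exact: (1 + 0.1857)/(1 + 0.1978) − 1 = -1.0102%
Error = -1.2100% − (-1.0102%) = -0.1998% → -20 basis points.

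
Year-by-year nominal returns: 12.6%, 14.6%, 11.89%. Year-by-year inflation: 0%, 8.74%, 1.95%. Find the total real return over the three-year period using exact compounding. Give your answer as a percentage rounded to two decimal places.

30.24%

Nominal growth factor = 1.1260 × 1.1460 × 1.1189 = 1.443824
Price-level growth factor = 1.0000 × 1.0874 × 1.0195 = 1.108604
Real growth factor = 1.443824 / 1.108604 = 1.302380
Total real return = 1.302380 − 1 → 30.24%.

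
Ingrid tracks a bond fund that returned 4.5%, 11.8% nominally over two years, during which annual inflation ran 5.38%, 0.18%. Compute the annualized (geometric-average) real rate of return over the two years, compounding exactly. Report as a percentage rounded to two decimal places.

Compound the nominal returns: 1.0450 × 1.1180 = 1.16831000.
Compound inflation: 1.0538 × 1.0018 = 1.05569684.
Deflate: 1.16831000 / 1.05569684 = 1.10667187.
Annualized real rate = 1.10667187^(1/2) − 1 = 5.1985% → 5.20%.

5.20%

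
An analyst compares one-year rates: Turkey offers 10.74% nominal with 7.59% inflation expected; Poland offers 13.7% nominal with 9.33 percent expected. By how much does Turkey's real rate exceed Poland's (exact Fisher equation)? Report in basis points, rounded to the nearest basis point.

Turkey: (1 + 0.1074)/(1 + 0.0759) − 1 = 2.9278%
Poland: (1 + 0.1370)/(1 + 0.0933) − 1 = 3.9971%
Differential = 2.9278% − 3.9971% = -1.0693% → -107 basis points.

-107 basis points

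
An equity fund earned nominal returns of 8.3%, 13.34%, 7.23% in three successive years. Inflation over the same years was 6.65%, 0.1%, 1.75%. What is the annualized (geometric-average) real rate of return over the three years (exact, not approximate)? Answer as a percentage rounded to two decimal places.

Compound the nominal returns: 1.0830 × 1.1334 × 1.0723 = 1.31621844.
Compound inflation: 1.0665 × 1.0010 × 1.0175 = 1.08624891.
Deflate: 1.31621844 / 1.08624891 = 1.21170979.
Annualized real rate = 1.21170979^(1/3) − 1 = 6.6104% → 6.61%.

6.61%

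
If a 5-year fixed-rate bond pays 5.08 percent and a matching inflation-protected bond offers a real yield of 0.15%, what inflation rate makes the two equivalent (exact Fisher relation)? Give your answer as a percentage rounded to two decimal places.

(1 + π) = (1 + i)/(1 + r) = 1.05080 / 1.00150 = 1.049226
Break-even inflation = 1.049226 − 1 → 4.92%.

4.92%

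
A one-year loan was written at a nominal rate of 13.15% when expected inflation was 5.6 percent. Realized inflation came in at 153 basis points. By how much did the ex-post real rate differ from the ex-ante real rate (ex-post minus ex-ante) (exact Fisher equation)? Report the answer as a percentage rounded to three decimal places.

4.295%

Ex-ante: (1 + 0.1315)/(1 + 0.0560) − 1 = 7.1496%
Ex-post: (1 + 0.1315)/(1 + 0.0153) − 1 = 11.4449%
Difference (ex-post − ex-ante) = 4.2953% → 4.295%.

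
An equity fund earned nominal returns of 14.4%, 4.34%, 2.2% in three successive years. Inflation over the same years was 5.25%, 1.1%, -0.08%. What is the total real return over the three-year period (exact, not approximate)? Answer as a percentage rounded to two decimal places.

Compound the nominal returns: 1.1440 × 1.0434 × 1.0220 = 1.219910.
Compound inflation: 1.0525 × 1.0110 × 0.9992 = 1.063226.
Deflate: 1.219910 / 1.063226 = 1.147366.
Total real return = 1.147366 − 1 → 14.74%.

14.74%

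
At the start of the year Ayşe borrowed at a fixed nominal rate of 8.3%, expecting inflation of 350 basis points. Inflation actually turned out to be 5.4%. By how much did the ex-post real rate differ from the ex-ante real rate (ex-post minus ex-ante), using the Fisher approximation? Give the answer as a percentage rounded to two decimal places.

Ex-ante: 8.3% − 3.5% = 4.800%
Ex-post: 8.3% − 5.4% = 2.900%
Difference (ex-post − ex-ante) = -1.9000% → -1.90%.

-1.90%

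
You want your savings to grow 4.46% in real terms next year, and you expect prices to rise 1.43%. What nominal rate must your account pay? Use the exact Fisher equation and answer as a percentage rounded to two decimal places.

5.95%

(1 + i) = (1 + r)(1 + π) = 1.04460 × 1.01430 = 1.05953778
i = 1.05953778 − 1, so the required nominal rate is 5.95%.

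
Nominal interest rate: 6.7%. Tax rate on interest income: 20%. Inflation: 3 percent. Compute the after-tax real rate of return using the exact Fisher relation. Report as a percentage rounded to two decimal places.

2.29%

After-tax nominal return = 6.7% × (1 − 0.2) = 5.3600%.
1 + r = 1.05360 / 1.03000 = 1.022913
After-tax real rate = 1.022913 − 1 → 2.29%.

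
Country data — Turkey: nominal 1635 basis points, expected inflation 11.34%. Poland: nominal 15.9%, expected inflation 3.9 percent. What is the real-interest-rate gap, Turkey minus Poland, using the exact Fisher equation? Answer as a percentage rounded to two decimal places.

-7.05%

Turkey: (1 + 0.1635)/(1 + 0.1134) − 1 = 4.4997%
Poland: (1 + 0.1590)/(1 + 0.0390) − 1 = 11.5496%
Differential = 4.4997% − 11.5496% = -7.0498% → -7.05%.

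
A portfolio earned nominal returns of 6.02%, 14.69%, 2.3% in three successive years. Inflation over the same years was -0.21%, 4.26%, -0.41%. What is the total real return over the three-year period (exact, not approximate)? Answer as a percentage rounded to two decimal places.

Compound the nominal returns: 1.0602 × 1.1469 × 1.0230 = 1.243910.
Compound inflation: 0.9979 × 1.0426 × 0.9959 = 1.036145.
Deflate: 1.243910 / 1.036145 = 1.200518.
Total real return = 1.200518 − 1 → 20.05%.

20.05%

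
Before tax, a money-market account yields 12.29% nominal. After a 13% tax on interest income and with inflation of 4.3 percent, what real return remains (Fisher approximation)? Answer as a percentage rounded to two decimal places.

After-tax nominal return = 12.29% × (1 − 0.13) = 10.6923%.
r ≈ 10.6923% − 4.3% → 6.39%.

6.39%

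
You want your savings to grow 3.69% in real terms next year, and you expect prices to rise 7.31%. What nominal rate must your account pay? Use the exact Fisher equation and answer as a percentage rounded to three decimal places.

11.270%

(1 + i) = (1 + r)(1 + π) = 1.03690 × 1.07310 = 1.11269739
i = 1.11269739 − 1, so the required nominal rate is 11.270%.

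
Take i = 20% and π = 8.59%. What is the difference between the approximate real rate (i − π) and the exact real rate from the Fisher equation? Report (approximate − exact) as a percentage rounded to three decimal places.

Approximate: r ≈ 20.000% − 8.590% = 11.4100%
Exact: (1 + 0.2000)/(1 + 0.0859) − 1 = 10.5074%
Error = 11.4100% − 10.5074% = 0.9026% → 0.903%.

0.903%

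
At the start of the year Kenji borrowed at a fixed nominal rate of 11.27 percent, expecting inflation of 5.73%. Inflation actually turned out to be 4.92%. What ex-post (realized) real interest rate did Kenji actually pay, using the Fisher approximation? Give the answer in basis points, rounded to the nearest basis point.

635 basis points

Ex-post: 11.27% − 4.92% = 6.350%
So the realized real rate is 635 basis points.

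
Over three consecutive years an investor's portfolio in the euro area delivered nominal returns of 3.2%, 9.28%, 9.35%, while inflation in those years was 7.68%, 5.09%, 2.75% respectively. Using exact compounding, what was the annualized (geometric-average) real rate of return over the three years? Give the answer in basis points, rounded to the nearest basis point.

Compound the nominal returns: 1.0320 × 1.0928 × 1.0935 = 1.23321606.
Compound inflation: 1.0768 × 1.0509 × 1.0275 = 1.16272837.
Deflate: 1.23321606 / 1.16272837 = 1.06062266.
Annualized real rate = 1.06062266^(1/3) − 1 = 1.9812% → 198 basis points.

198 basis points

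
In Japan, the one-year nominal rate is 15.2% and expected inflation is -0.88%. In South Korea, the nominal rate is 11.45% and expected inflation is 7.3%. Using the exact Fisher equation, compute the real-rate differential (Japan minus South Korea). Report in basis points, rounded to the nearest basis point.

1236 basis points

Japan: (1 + 0.1520)/(1 − 0.0088) − 1 = 16.2228%
South Korea: (1 + 0.1145)/(1 + 0.0730) − 1 = 3.8677%
Differential = 16.2228% − 3.8677% = 12.3551% → 1236 basis points.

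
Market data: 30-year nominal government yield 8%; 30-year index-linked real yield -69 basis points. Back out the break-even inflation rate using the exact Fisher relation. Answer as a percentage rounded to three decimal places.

8.750%

(1 + π) = (1 + i)/(1 + r) = 1.08000 / 0.99310 = 1.087504
Break-even inflation = 1.087504 − 1 → 8.750%.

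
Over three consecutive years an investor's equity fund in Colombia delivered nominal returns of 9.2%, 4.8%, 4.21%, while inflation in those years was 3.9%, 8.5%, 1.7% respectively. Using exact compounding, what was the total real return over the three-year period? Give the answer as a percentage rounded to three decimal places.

4.022%

Compound the nominal returns: 1.0920 × 1.0480 × 1.0421 = 1.192596.
Compound inflation: 1.0390 × 1.0850 × 1.0170 = 1.146479.
Deflate: 1.192596 / 1.146479 = 1.040224.
Total real return = 1.040224 − 1 → 4.022%.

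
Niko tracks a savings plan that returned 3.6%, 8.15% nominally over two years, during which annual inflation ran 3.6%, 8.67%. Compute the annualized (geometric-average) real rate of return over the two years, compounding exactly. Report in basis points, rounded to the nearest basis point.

Compound the nominal returns: 1.0360 × 1.0815 = 1.12043400.
Compound inflation: 1.0360 × 1.0867 = 1.12582120.
Deflate: 1.12043400 / 1.12582120 = 0.99521487.
Annualized real rate = 0.99521487^(1/2) − 1 = -0.2395% → -24 basis points.

-24 basis points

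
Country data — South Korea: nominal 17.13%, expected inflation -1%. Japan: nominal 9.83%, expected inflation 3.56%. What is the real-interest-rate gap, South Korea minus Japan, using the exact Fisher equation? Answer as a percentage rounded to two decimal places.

12.26%

South Korea: (1 + 0.1713)/(1 − 0.0100) − 1 = 18.3131%
Japan: (1 + 0.0983)/(1 + 0.0356) − 1 = 6.0545%
Differential = 18.3131% − 6.0545% = 12.2587% → 12.26%.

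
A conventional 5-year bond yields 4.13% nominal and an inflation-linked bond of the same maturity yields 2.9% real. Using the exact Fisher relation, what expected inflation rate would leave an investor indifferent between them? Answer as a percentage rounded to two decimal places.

1.20%

(1 + π) = (1 + i)/(1 + r) = 1.04130 / 1.02900 = 1.011953
Break-even inflation = 1.011953 − 1 → 1.20%.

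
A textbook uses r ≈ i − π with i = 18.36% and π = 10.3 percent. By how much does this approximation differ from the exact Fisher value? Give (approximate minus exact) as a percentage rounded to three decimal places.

0.753%

Approximate: r ≈ 18.360% − 10.300% = 8.0600%
Exact: (1 + 0.1836)/(1 + 0.1030) − 1 = 7.3073%
Error = 8.0600% − 7.3073% = 0.7527% → 0.753%.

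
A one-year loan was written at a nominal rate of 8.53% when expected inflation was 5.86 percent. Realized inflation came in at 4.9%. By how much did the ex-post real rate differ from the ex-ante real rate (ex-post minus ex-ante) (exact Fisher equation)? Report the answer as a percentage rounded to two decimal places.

0.94%

Ex-ante: (1 + 0.0853)/(1 + 0.0586) − 1 = 2.5222%
Ex-post: (1 + 0.0853)/(1 + 0.0490) − 1 = 3.4604%
Difference (ex-post − ex-ante) = 0.9382% → 0.94%.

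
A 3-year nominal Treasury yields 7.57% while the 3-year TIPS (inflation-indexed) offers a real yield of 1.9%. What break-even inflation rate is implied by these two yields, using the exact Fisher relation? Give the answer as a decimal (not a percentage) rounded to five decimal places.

0.05564

(1 + π) = (1 + i)/(1 + r) = 1.07570 / 1.01900 = 1.055643
Break-even inflation = 1.055643 − 1 → 0.05564.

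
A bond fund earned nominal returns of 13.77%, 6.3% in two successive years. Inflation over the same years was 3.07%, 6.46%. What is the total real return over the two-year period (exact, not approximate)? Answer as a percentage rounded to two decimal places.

10.22%

Nominal growth factor = 1.1377 × 1.0630 = 1.209375
Price-level growth factor = 1.0307 × 1.0646 = 1.097283
Real growth factor = 1.209375 / 1.097283 = 1.102154
Total real return = 1.102154 − 1 → 10.22%.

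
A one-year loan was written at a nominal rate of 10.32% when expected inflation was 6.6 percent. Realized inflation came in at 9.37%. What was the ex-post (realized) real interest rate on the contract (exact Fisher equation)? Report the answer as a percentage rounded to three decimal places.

0.869%

Ex-post: (1 + 0.1032)/(1 + 0.0937) − 1 = 0.8686%
So the realized real rate is 0.869%.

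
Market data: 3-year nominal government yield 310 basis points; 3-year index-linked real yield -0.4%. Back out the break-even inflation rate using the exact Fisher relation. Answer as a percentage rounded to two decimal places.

(1 + π) = (1 + i)/(1 + r) = 1.03100 / 0.99600 = 1.035141
Break-even inflation = 1.035141 − 1 → 3.51%.

3.51%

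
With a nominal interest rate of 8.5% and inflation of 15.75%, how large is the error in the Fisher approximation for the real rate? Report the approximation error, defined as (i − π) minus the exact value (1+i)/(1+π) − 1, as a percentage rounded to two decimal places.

-0.99%

Approximate: r ≈ 8.500% − 15.750% = -7.2500%
Exact: (1 + 0.0850)/(1 + 0.1575) − 1 = -6.2635%
Error = -7.2500% − (-6.2635%) = -0.9865% → -0.99%.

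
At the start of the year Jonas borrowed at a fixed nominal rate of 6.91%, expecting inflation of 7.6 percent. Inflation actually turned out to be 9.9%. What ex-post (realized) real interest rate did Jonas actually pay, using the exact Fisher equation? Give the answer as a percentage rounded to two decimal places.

-2.72%

Ex-post: (1 + 0.0691)/(1 + 0.0990) − 1 = -2.7207%
So the realized real rate is -2.72%.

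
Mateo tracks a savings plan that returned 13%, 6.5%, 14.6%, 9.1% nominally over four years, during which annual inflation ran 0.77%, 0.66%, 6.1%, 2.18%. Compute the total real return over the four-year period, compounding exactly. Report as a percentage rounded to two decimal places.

36.83%

Compound the nominal returns: 1.1300 × 1.0650 × 1.1460 × 1.0910 = 1.504657.
Compound inflation: 1.0077 × 1.0066 × 1.0610 × 1.0218 = 1.099688.
Deflate: 1.504657 / 1.099688 = 1.368258.
Total real return = 1.368258 − 1 → 36.83%.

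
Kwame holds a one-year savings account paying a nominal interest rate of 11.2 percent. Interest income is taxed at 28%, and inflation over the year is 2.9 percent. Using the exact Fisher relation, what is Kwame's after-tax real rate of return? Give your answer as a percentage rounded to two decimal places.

After-tax nominal return = 11.2% × (1 − 0.28) = 8.0640%.
1 + r = 1.08064 / 1.02900 = 1.050185
After-tax real rate = 1.050185 − 1 → 5.02%.

5.02%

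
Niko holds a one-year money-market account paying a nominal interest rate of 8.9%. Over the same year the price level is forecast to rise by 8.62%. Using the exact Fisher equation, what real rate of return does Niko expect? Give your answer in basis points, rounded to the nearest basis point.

By the Fisher equation, 1 + r = (1 + i)/(1 + π).
1 + r = 1.08900 / 1.08620 = 1.002578
r = 1.002578 − 1 = 0.2578%, i.e. 26 basis points.

26 basis points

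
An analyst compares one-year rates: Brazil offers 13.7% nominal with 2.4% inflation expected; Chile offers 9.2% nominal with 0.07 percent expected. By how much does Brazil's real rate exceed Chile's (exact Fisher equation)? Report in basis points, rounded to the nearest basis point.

Brazil: (1 + 0.1370)/(1 + 0.0240) − 1 = 11.0352%
Chile: (1 + 0.0920)/(1 + 0.0007) − 1 = 9.1236%
Differential = 11.0352% − 9.1236% = 1.9115% → 191 basis points.

191 basis points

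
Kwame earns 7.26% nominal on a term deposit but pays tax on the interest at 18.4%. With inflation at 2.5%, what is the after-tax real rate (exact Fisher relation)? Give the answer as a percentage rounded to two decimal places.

After-tax nominal return = 7.26% × (1 − 0.184) = 5.92416%.
1 + r = 1.0592416 / 1.02500 = 1.033406
After-tax real rate = 1.033406 − 1 → 3.34%.

3.34%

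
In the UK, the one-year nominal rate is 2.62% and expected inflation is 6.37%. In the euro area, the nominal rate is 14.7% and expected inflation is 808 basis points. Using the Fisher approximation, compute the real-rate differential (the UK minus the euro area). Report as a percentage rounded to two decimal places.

The UK: 2.62% − 6.37% = -3.750%
The euro area: 14.7% − 8.08% = 6.620%
Differential = -10.370% → -10.37%.

-10.37%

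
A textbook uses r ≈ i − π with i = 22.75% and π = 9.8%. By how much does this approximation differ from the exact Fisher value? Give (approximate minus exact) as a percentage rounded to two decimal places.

Approximate: r ≈ 22.750% − 9.800% = 12.9500%
Exact: (1 + 0.2275)/(1 + 0.0980) − 1 = 11.7942%
Error = 12.9500% − 11.7942% = 1.1558% → 1.16%.

1.16%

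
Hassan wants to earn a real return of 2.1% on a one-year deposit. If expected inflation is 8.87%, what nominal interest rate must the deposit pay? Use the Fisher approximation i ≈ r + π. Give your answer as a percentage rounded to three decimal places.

10.970%

i ≈ r + π = 2.1% + 8.87% = 10.970%.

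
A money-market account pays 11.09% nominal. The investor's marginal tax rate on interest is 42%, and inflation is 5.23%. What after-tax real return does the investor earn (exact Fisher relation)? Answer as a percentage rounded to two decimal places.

1.14%

After-tax nominal return = 11.09% × (1 − 0.42) = 6.4322%.
1 + r = 1.064322 / 1.05230 = 1.011424
After-tax real rate = 1.011424 − 1 → 1.14%.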